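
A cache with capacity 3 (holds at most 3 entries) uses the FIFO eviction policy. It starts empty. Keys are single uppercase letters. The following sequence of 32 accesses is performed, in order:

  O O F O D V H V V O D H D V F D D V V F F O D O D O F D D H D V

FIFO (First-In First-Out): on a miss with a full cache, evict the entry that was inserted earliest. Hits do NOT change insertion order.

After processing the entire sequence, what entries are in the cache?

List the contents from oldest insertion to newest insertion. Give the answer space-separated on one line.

FIFO simulation (capacity=3):
  1. access O: MISS. Cache (old->new): [O]
  2. access O: HIT. Cache (old->new): [O]
  3. access F: MISS. Cache (old->new): [O F]
  4. access O: HIT. Cache (old->new): [O F]
  5. access D: MISS. Cache (old->new): [O F D]
  6. access V: MISS, evict O. Cache (old->new): [F D V]
  7. access H: MISS, evict F. Cache (old->new): [D V H]
  8. access V: HIT. Cache (old->new): [D V H]
  9. access V: HIT. Cache (old->new): [D V H]
  10. access O: MISS, evict D. Cache (old->new): [V H O]
  11. access D: MISS, evict V. Cache (old->new): [H O D]
  12. access H: HIT. Cache (old->new): [H O D]
  13. access D: HIT. Cache (old->new): [H O D]
  14. access V: MISS, evict H. Cache (old->new): [O D V]
  15. access F: MISS, evict O. Cache (old->new): [D V F]
  16. access D: HIT. Cache (old->new): [D V F]
  17. access D: HIT. Cache (old->new): [D V F]
  18. access V: HIT. Cache (old->new): [D V F]
  19. access V: HIT. Cache (old->new): [D V F]
  20. access F: HIT. Cache (old->new): [D V F]
  21. access F: HIT. Cache (old->new): [D V F]
  22. access O: MISS, evict D. Cache (old->new): [V F O]
  23. access D: MISS, evict V. Cache (old->new): [F O D]
  24. access O: HIT. Cache (old->new): [F O D]
  25. access D: HIT. Cache (old->new): [F O D]
  26. access O: HIT. Cache (old->new): [F O D]
  27. access F: HIT. Cache (old->new): [F O D]
  28. access D: HIT. Cache (old->new): [F O D]
  29. access D: HIT. Cache (old->new): [F O D]
  30. access H: MISS, evict F. Cache (old->new): [O D H]
  31. access D: HIT. Cache (old->new): [O D H]
  32. access V: MISS, evict O. Cache (old->new): [D H V]
Total: 19 hits, 13 misses, 10 evictions

Answer: D H V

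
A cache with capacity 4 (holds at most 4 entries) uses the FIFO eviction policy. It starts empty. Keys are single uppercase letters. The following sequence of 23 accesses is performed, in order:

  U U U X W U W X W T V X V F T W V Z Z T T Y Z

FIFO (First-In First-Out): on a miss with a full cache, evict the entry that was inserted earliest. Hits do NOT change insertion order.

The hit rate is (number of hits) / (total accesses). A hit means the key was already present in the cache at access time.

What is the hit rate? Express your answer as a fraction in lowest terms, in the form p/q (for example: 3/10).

Answer: 15/23

Derivation:
FIFO simulation (capacity=4):
  1. access U: MISS. Cache (old->new): [U]
  2. access U: HIT. Cache (old->new): [U]
  3. access U: HIT. Cache (old->new): [U]
  4. access X: MISS. Cache (old->new): [U X]
  5. access W: MISS. Cache (old->new): [U X W]
  6. access U: HIT. Cache (old->new): [U X W]
  7. access W: HIT. Cache (old->new): [U X W]
  8. access X: HIT. Cache (old->new): [U X W]
  9. access W: HIT. Cache (old->new): [U X W]
  10. access T: MISS. Cache (old->new): [U X W T]
  11. access V: MISS, evict U. Cache (old->new): [X W T V]
  12. access X: HIT. Cache (old->new): [X W T V]
  13. access V: HIT. Cache (old->new): [X W T V]
  14. access F: MISS, evict X. Cache (old->new): [W T V F]
  15. access T: HIT. Cache (old->new): [W T V F]
  16. access W: HIT. Cache (old->new): [W T V F]
  17. access V: HIT. Cache (old->new): [W T V F]
  18. access Z: MISS, evict W. Cache (old->new): [T V F Z]
  19. access Z: HIT. Cache (old->new): [T V F Z]
  20. access T: HIT. Cache (old->new): [T V F Z]
  21. access T: HIT. Cache (old->new): [T V F Z]
  22. access Y: MISS, evict T. Cache (old->new): [V F Z Y]
  23. access Z: HIT. Cache (old->new): [V F Z Y]
Total: 15 hits, 8 misses, 4 evictions

Hit rate = 15/23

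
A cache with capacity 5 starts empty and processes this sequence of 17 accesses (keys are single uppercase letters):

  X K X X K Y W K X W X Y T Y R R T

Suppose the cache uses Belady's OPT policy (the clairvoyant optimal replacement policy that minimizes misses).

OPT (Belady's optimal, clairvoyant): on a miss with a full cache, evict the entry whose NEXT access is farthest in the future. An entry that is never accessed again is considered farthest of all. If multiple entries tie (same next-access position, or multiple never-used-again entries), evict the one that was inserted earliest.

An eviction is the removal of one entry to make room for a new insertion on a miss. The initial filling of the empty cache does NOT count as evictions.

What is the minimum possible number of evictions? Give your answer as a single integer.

OPT (Belady) simulation (capacity=5):
  1. access X: MISS. Cache: [X]
  2. access K: MISS. Cache: [X K]
  3. access X: HIT. Next use of X: step 4. Cache: [X K]
  4. access X: HIT. Next use of X: step 9. Cache: [X K]
  5. access K: HIT. Next use of K: step 8. Cache: [X K]
  6. access Y: MISS. Cache: [X K Y]
  7. access W: MISS. Cache: [X K Y W]
  8. access K: HIT. Next use of K: never. Cache: [X K Y W]
  9. access X: HIT. Next use of X: step 11. Cache: [X K Y W]
  10. access W: HIT. Next use of W: never. Cache: [X K Y W]
  11. access X: HIT. Next use of X: never. Cache: [X K Y W]
  12. access Y: HIT. Next use of Y: step 14. Cache: [X K Y W]
  13. access T: MISS. Cache: [X K Y W T]
  14. access Y: HIT. Next use of Y: never. Cache: [X K Y W T]
  15. access R: MISS, evict X (next use: never). Cache: [K Y W T R]
  16. access R: HIT. Next use of R: never. Cache: [K Y W T R]
  17. access T: HIT. Next use of T: never. Cache: [K Y W T R]
Total: 11 hits, 6 misses, 1 evictions

Answer: 1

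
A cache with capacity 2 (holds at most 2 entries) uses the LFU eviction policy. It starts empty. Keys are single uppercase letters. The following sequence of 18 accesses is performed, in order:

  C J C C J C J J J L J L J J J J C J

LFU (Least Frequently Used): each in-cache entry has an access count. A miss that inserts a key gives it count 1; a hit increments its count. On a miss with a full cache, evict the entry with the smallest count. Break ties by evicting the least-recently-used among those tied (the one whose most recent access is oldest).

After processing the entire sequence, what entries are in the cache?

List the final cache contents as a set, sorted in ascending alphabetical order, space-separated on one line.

Answer: C J

Derivation:
LFU simulation (capacity=2):
  1. access C: MISS. Cache: [C(c=1)]
  2. access J: MISS. Cache: [C(c=1) J(c=1)]
  3. access C: HIT, count now 2. Cache: [J(c=1) C(c=2)]
  4. access C: HIT, count now 3. Cache: [J(c=1) C(c=3)]
  5. access J: HIT, count now 2. Cache: [J(c=2) C(c=3)]
  6. access C: HIT, count now 4. Cache: [J(c=2) C(c=4)]
  7. access J: HIT, count now 3. Cache: [J(c=3) C(c=4)]
  8. access J: HIT, count now 4. Cache: [C(c=4) J(c=4)]
  9. access J: HIT, count now 5. Cache: [C(c=4) J(c=5)]
  10. access L: MISS, evict C(c=4). Cache: [L(c=1) J(c=5)]
  11. access J: HIT, count now 6. Cache: [L(c=1) J(c=6)]
  12. access L: HIT, count now 2. Cache: [L(c=2) J(c=6)]
  13. access J: HIT, count now 7. Cache: [L(c=2) J(c=7)]
  14. access J: HIT, count now 8. Cache: [L(c=2) J(c=8)]
  15. access J: HIT, count now 9. Cache: [L(c=2) J(c=9)]
  16. access J: HIT, count now 10. Cache: [L(c=2) J(c=10)]
  17. access C: MISS, evict L(c=2). Cache: [C(c=1) J(c=10)]
  18. access J: HIT, count now 11. Cache: [C(c=1) J(c=11)]
Total: 14 hits, 4 misses, 2 evictions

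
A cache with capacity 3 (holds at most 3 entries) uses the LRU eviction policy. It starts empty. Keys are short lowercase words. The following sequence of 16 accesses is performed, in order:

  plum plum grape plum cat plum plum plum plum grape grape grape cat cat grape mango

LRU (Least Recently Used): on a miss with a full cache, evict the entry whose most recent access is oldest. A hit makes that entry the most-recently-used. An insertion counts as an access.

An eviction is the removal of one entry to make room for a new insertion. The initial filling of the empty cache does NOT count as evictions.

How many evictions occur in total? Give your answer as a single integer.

LRU simulation (capacity=3):
  1. access plum: MISS. Cache (LRU->MRU): [plum]
  2. access plum: HIT. Cache (LRU->MRU): [plum]
  3. access grape: MISS. Cache (LRU->MRU): [plum grape]
  4. access plum: HIT. Cache (LRU->MRU): [grape plum]
  5. access cat: MISS. Cache (LRU->MRU): [grape plum cat]
  6. access plum: HIT. Cache (LRU->MRU): [grape cat plum]
  7. access plum: HIT. Cache (LRU->MRU): [grape cat plum]
  8. access plum: HIT. Cache (LRU->MRU): [grape cat plum]
  9. access plum: HIT. Cache (LRU->MRU): [grape cat plum]
  10. access grape: HIT. Cache (LRU->MRU): [cat plum grape]
  11. access grape: HIT. Cache (LRU->MRU): [cat plum grape]
  12. access grape: HIT. Cache (LRU->MRU): [cat plum grape]
  13. access cat: HIT. Cache (LRU->MRU): [plum grape cat]
  14. access cat: HIT. Cache (LRU->MRU): [plum grape cat]
  15. access grape: HIT. Cache (LRU->MRU): [plum cat grape]
  16. access mango: MISS, evict plum. Cache (LRU->MRU): [cat grape mango]
Total: 12 hits, 4 misses, 1 evictions

Answer: 1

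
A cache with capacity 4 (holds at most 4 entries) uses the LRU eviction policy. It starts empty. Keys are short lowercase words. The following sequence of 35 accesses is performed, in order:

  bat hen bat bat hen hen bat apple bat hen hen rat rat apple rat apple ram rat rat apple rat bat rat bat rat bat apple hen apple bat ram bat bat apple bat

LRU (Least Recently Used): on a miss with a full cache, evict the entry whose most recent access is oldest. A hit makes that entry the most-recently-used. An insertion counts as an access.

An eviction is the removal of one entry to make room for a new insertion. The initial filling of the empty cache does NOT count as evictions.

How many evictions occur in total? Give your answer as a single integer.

Answer: 4

Derivation:
LRU simulation (capacity=4):
  1. access bat: MISS. Cache (LRU->MRU): [bat]
  2. access hen: MISS. Cache (LRU->MRU): [bat hen]
  3. access bat: HIT. Cache (LRU->MRU): [hen bat]
  4. access bat: HIT. Cache (LRU->MRU): [hen bat]
  5. access hen: HIT. Cache (LRU->MRU): [bat hen]
  6. access hen: HIT. Cache (LRU->MRU): [bat hen]
  7. access bat: HIT. Cache (LRU->MRU): [hen bat]
  8. access apple: MISS. Cache (LRU->MRU): [hen bat apple]
  9. access bat: HIT. Cache (LRU->MRU): [hen apple bat]
  10. access hen: HIT. Cache (LRU->MRU): [apple bat hen]
  11. access hen: HIT. Cache (LRU->MRU): [apple bat hen]
  12. access rat: MISS. Cache (LRU->MRU): [apple bat hen rat]
  13. access rat: HIT. Cache (LRU->MRU): [apple bat hen rat]
  14. access apple: HIT. Cache (LRU->MRU): [bat hen rat apple]
  15. access rat: HIT. Cache (LRU->MRU): [bat hen apple rat]
  16. access apple: HIT. Cache (LRU->MRU): [bat hen rat apple]
  17. access ram: MISS, evict bat. Cache (LRU->MRU): [hen rat apple ram]
  18. access rat: HIT. Cache (LRU->MRU): [hen apple ram rat]
  19. access rat: HIT. Cache (LRU->MRU): [hen apple ram rat]
  20. access apple: HIT. Cache (LRU->MRU): [hen ram rat apple]
  21. access rat: HIT. Cache (LRU->MRU): [hen ram apple rat]
  22. access bat: MISS, evict hen. Cache (LRU->MRU): [ram apple rat bat]
  23. access rat: HIT. Cache (LRU->MRU): [ram apple bat rat]
  24. access bat: HIT. Cache (LRU->MRU): [ram apple rat bat]
  25. access rat: HIT. Cache (LRU->MRU): [ram apple bat rat]
  26. access bat: HIT. Cache (LRU->MRU): [ram apple rat bat]
  27. access apple: HIT. Cache (LRU->MRU): [ram rat bat apple]
  28. access hen: MISS, evict ram. Cache (LRU->MRU): [rat bat apple hen]
  29. access apple: HIT. Cache (LRU->MRU): [rat bat hen apple]
  30. access bat: HIT. Cache (LRU->MRU): [rat hen apple bat]
  31. access ram: MISS, evict rat. Cache (LRU->MRU): [hen apple bat ram]
  32. access bat: HIT. Cache (LRU->MRU): [hen apple ram bat]
  33. access bat: HIT. Cache (LRU->MRU): [hen apple ram bat]
  34. access apple: HIT. Cache (LRU->MRU): [hen ram bat apple]
  35. access bat: HIT. Cache (LRU->MRU): [hen ram apple bat]
Total: 27 hits, 8 misses, 4 evictions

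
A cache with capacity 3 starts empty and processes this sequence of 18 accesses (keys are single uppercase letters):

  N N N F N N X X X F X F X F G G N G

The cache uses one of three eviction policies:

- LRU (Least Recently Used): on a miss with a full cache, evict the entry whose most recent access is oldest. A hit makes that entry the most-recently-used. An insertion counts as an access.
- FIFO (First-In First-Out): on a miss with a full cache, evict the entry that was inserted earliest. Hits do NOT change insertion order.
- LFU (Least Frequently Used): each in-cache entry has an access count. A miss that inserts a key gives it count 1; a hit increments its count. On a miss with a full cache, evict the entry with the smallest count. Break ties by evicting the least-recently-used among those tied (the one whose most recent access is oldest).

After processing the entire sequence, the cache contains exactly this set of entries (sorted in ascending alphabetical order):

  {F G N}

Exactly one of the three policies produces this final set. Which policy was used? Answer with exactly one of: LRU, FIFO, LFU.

Answer: LRU

Derivation:
Simulating under each policy and comparing final sets:
  LRU: final set = {F G N} -> MATCHES target
  FIFO: final set = {G N X} -> differs
  LFU: final set = {G N X} -> differs
Only LRU produces the target set.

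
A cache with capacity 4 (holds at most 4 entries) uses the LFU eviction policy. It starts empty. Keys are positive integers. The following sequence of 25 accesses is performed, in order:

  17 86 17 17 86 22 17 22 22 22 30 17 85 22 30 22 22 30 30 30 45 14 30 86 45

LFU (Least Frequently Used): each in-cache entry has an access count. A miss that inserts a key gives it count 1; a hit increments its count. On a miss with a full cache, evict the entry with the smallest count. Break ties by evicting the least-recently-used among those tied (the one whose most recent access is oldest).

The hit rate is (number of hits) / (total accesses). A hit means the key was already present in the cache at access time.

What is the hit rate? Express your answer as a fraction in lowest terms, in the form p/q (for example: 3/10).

Answer: 3/5

Derivation:
LFU simulation (capacity=4):
  1. access 17: MISS. Cache: [17(c=1)]
  2. access 86: MISS. Cache: [17(c=1) 86(c=1)]
  3. access 17: HIT, count now 2. Cache: [86(c=1) 17(c=2)]
  4. access 17: HIT, count now 3. Cache: [86(c=1) 17(c=3)]
  5. access 86: HIT, count now 2. Cache: [86(c=2) 17(c=3)]
  6. access 22: MISS. Cache: [22(c=1) 86(c=2) 17(c=3)]
  7. access 17: HIT, count now 4. Cache: [22(c=1) 86(c=2) 17(c=4)]
  8. access 22: HIT, count now 2. Cache: [86(c=2) 22(c=2) 17(c=4)]
  9. access 22: HIT, count now 3. Cache: [86(c=2) 22(c=3) 17(c=4)]
  10. access 22: HIT, count now 4. Cache: [86(c=2) 17(c=4) 22(c=4)]
  11. access 30: MISS. Cache: [30(c=1) 86(c=2) 17(c=4) 22(c=4)]
  12. access 17: HIT, count now 5. Cache: [30(c=1) 86(c=2) 22(c=4) 17(c=5)]
  13. access 85: MISS, evict 30(c=1). Cache: [85(c=1) 86(c=2) 22(c=4) 17(c=5)]
  14. access 22: HIT, count now 5. Cache: [85(c=1) 86(c=2) 17(c=5) 22(c=5)]
  15. access 30: MISS, evict 85(c=1). Cache: [30(c=1) 86(c=2) 17(c=5) 22(c=5)]
  16. access 22: HIT, count now 6. Cache: [30(c=1) 86(c=2) 17(c=5) 22(c=6)]
  17. access 22: HIT, count now 7. Cache: [30(c=1) 86(c=2) 17(c=5) 22(c=7)]
  18. access 30: HIT, count now 2. Cache: [86(c=2) 30(c=2) 17(c=5) 22(c=7)]
  19. access 30: HIT, count now 3. Cache: [86(c=2) 30(c=3) 17(c=5) 22(c=7)]
  20. access 30: HIT, count now 4. Cache: [86(c=2) 30(c=4) 17(c=5) 22(c=7)]
  21. access 45: MISS, evict 86(c=2). Cache: [45(c=1) 30(c=4) 17(c=5) 22(c=7)]
  22. access 14: MISS, evict 45(c=1). Cache: [14(c=1) 30(c=4) 17(c=5) 22(c=7)]
  23. access 30: HIT, count now 5. Cache: [14(c=1) 17(c=5) 30(c=5) 22(c=7)]
  24. access 86: MISS, evict 14(c=1). Cache: [86(c=1) 17(c=5) 30(c=5) 22(c=7)]
  25. access 45: MISS, evict 86(c=1). Cache: [45(c=1) 17(c=5) 30(c=5) 22(c=7)]
Total: 15 hits, 10 misses, 6 evictions

Hit rate = 15/25 = 3/5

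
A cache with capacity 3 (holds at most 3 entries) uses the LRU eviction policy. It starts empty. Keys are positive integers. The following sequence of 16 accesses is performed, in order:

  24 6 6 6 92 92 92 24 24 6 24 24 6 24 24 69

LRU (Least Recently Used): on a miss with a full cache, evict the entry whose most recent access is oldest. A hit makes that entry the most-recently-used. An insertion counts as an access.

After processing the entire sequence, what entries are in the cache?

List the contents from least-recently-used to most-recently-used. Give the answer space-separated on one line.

Answer: 6 24 69

Derivation:
LRU simulation (capacity=3):
  1. access 24: MISS. Cache (LRU->MRU): [24]
  2. access 6: MISS. Cache (LRU->MRU): [24 6]
  3. access 6: HIT. Cache (LRU->MRU): [24 6]
  4. access 6: HIT. Cache (LRU->MRU): [24 6]
  5. access 92: MISS. Cache (LRU->MRU): [24 6 92]
  6. access 92: HIT. Cache (LRU->MRU): [24 6 92]
  7. access 92: HIT. Cache (LRU->MRU): [24 6 92]
  8. access 24: HIT. Cache (LRU->MRU): [6 92 24]
  9. access 24: HIT. Cache (LRU->MRU): [6 92 24]
  10. access 6: HIT. Cache (LRU->MRU): [92 24 6]
  11. access 24: HIT. Cache (LRU->MRU): [92 6 24]
  12. access 24: HIT. Cache (LRU->MRU): [92 6 24]
  13. access 6: HIT. Cache (LRU->MRU): [92 24 6]
  14. access 24: HIT. Cache (LRU->MRU): [92 6 24]
  15. access 24: HIT. Cache (LRU->MRU): [92 6 24]
  16. access 69: MISS, evict 92. Cache (LRU->MRU): [6 24 69]
Total: 12 hits, 4 misses, 1 evictions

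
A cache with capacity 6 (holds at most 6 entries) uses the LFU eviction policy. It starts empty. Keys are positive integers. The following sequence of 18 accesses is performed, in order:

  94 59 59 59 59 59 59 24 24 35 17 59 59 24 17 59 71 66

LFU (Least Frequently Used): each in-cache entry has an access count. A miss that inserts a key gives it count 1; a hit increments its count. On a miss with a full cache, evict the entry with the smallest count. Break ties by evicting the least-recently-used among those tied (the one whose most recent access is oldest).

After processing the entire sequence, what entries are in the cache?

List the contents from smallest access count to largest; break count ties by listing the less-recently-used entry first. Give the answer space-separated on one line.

Answer: 35 71 66 17 24 59

Derivation:
LFU simulation (capacity=6):
  1. access 94: MISS. Cache: [94(c=1)]
  2. access 59: MISS. Cache: [94(c=1) 59(c=1)]
  3. access 59: HIT, count now 2. Cache: [94(c=1) 59(c=2)]
  4. access 59: HIT, count now 3. Cache: [94(c=1) 59(c=3)]
  5. access 59: HIT, count now 4. Cache: [94(c=1) 59(c=4)]
  6. access 59: HIT, count now 5. Cache: [94(c=1) 59(c=5)]
  7. access 59: HIT, count now 6. Cache: [94(c=1) 59(c=6)]
  8. access 24: MISS. Cache: [94(c=1) 24(c=1) 59(c=6)]
  9. access 24: HIT, count now 2. Cache: [94(c=1) 24(c=2) 59(c=6)]
  10. access 35: MISS. Cache: [94(c=1) 35(c=1) 24(c=2) 59(c=6)]
  11. access 17: MISS. Cache: [94(c=1) 35(c=1) 17(c=1) 24(c=2) 59(c=6)]
  12. access 59: HIT, count now 7. Cache: [94(c=1) 35(c=1) 17(c=1) 24(c=2) 59(c=7)]
  13. access 59: HIT, count now 8. Cache: [94(c=1) 35(c=1) 17(c=1) 24(c=2) 59(c=8)]
  14. access 24: HIT, count now 3. Cache: [94(c=1) 35(c=1) 17(c=1) 24(c=3) 59(c=8)]
  15. access 17: HIT, count now 2. Cache: [94(c=1) 35(c=1) 17(c=2) 24(c=3) 59(c=8)]
  16. access 59: HIT, count now 9. Cache: [94(c=1) 35(c=1) 17(c=2) 24(c=3) 59(c=9)]
  17. access 71: MISS. Cache: [94(c=1) 35(c=1) 71(c=1) 17(c=2) 24(c=3) 59(c=9)]
  18. access 66: MISS, evict 94(c=1). Cache: [35(c=1) 71(c=1) 66(c=1) 17(c=2) 24(c=3) 59(c=9)]
Total: 11 hits, 7 misses, 1 evictions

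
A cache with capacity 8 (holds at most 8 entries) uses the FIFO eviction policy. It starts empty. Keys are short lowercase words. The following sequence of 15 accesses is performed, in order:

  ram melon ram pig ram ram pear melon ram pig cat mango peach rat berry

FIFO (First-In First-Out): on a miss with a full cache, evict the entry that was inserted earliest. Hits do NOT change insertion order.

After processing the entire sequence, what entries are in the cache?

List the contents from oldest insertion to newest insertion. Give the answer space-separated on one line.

FIFO simulation (capacity=8):
  1. access ram: MISS. Cache (old->new): [ram]
  2. access melon: MISS. Cache (old->new): [ram melon]
  3. access ram: HIT. Cache (old->new): [ram melon]
  4. access pig: MISS. Cache (old->new): [ram melon pig]
  5. access ram: HIT. Cache (old->new): [ram melon pig]
  6. access ram: HIT. Cache (old->new): [ram melon pig]
  7. access pear: MISS. Cache (old->new): [ram melon pig pear]
  8. access melon: HIT. Cache (old->new): [ram melon pig pear]
  9. access ram: HIT. Cache (old->new): [ram melon pig pear]
  10. access pig: HIT. Cache (old->new): [ram melon pig pear]
  11. access cat: MISS. Cache (old->new): [ram melon pig pear cat]
  12. access mango: MISS. Cache (old->new): [ram melon pig pear cat mango]
  13. access peach: MISS. Cache (old->new): [ram melon pig pear cat mango peach]
  14. access rat: MISS. Cache (old->new): [ram melon pig pear cat mango peach rat]
  15. access berry: MISS, evict ram. Cache (old->new): [melon pig pear cat mango peach rat berry]
Total: 6 hits, 9 misses, 1 evictions

Answer: melon pig pear cat mango peach rat berry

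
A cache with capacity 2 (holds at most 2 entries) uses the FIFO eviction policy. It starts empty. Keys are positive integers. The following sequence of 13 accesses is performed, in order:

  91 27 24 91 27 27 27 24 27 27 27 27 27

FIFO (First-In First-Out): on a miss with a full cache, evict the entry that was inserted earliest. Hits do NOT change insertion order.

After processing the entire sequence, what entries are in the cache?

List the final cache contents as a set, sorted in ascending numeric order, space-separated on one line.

FIFO simulation (capacity=2):
  1. access 91: MISS. Cache (old->new): [91]
  2. access 27: MISS. Cache (old->new): [91 27]
  3. access 24: MISS, evict 91. Cache (old->new): [27 24]
  4. access 91: MISS, evict 27. Cache (old->new): [24 91]
  5. access 27: MISS, evict 24. Cache (old->new): [91 27]
  6. access 27: HIT. Cache (old->new): [91 27]
  7. access 27: HIT. Cache (old->new): [91 27]
  8. access 24: MISS, evict 91. Cache (old->new): [27 24]
  9. access 27: HIT. Cache (old->new): [27 24]
  10. access 27: HIT. Cache (old->new): [27 24]
  11. access 27: HIT. Cache (old->new): [27 24]
  12. access 27: HIT. Cache (old->new): [27 24]
  13. access 27: HIT. Cache (old->new): [27 24]
Total: 7 hits, 6 misses, 4 evictions

Answer: 24 27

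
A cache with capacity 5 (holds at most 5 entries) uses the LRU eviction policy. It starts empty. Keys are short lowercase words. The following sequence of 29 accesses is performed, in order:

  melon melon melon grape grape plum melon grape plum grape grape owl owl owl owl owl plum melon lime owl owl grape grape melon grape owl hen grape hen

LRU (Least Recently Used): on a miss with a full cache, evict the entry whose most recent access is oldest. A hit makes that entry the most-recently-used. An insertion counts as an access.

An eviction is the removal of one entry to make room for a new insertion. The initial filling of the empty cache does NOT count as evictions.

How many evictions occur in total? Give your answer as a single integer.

Answer: 1

Derivation:
LRU simulation (capacity=5):
  1. access melon: MISS. Cache (LRU->MRU): [melon]
  2. access melon: HIT. Cache (LRU->MRU): [melon]
  3. access melon: HIT. Cache (LRU->MRU): [melon]
  4. access grape: MISS. Cache (LRU->MRU): [melon grape]
  5. access grape: HIT. Cache (LRU->MRU): [melon grape]
  6. access plum: MISS. Cache (LRU->MRU): [melon grape plum]
  7. access melon: HIT. Cache (LRU->MRU): [grape plum melon]
  8. access grape: HIT. Cache (LRU->MRU): [plum melon grape]
  9. access plum: HIT. Cache (LRU->MRU): [melon grape plum]
  10. access grape: HIT. Cache (LRU->MRU): [melon plum grape]
  11. access grape: HIT. Cache (LRU->MRU): [melon plum grape]
  12. access owl: MISS. Cache (LRU->MRU): [melon plum grape owl]
  13. access owl: HIT. Cache (LRU->MRU): [melon plum grape owl]
  14. access owl: HIT. Cache (LRU->MRU): [melon plum grape owl]
  15. access owl: HIT. Cache (LRU->MRU): [melon plum grape owl]
  16. access owl: HIT. Cache (LRU->MRU): [melon plum grape owl]
  17. access plum: HIT. Cache (LRU->MRU): [melon grape owl plum]
  18. access melon: HIT. Cache (LRU->MRU): [grape owl plum melon]
  19. access lime: MISS. Cache (LRU->MRU): [grape owl plum melon lime]
  20. access owl: HIT. Cache (LRU->MRU): [grape plum melon lime owl]
  21. access owl: HIT. Cache (LRU->MRU): [grape plum melon lime owl]
  22. access grape: HIT. Cache (LRU->MRU): [plum melon lime owl grape]
  23. access grape: HIT. Cache (LRU->MRU): [plum melon lime owl grape]
  24. access melon: HIT. Cache (LRU->MRU): [plum lime owl grape melon]
  25. access grape: HIT. Cache (LRU->MRU): [plum lime owl melon grape]
  26. access owl: HIT. Cache (LRU->MRU): [plum lime melon grape owl]
  27. access hen: MISS, evict plum. Cache (LRU->MRU): [lime melon grape owl hen]
  28. access grape: HIT. Cache (LRU->MRU): [lime melon owl hen grape]
  29. access hen: HIT. Cache (LRU->MRU): [lime melon owl grape hen]
Total: 23 hits, 6 misses, 1 evictions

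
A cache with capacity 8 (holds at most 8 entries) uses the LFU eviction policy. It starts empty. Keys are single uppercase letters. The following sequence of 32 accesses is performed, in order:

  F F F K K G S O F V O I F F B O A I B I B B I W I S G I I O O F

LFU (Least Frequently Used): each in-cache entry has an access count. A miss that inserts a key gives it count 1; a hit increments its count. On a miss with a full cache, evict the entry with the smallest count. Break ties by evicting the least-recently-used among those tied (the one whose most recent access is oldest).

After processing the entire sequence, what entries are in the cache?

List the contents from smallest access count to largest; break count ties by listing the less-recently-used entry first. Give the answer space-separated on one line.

LFU simulation (capacity=8):
  1. access F: MISS. Cache: [F(c=1)]
  2. access F: HIT, count now 2. Cache: [F(c=2)]
  3. access F: HIT, count now 3. Cache: [F(c=3)]
  4. access K: MISS. Cache: [K(c=1) F(c=3)]
  5. access K: HIT, count now 2. Cache: [K(c=2) F(c=3)]
  6. access G: MISS. Cache: [G(c=1) K(c=2) F(c=3)]
  7. access S: MISS. Cache: [G(c=1) S(c=1) K(c=2) F(c=3)]
  8. access O: MISS. Cache: [G(c=1) S(c=1) O(c=1) K(c=2) F(c=3)]
  9. access F: HIT, count now 4. Cache: [G(c=1) S(c=1) O(c=1) K(c=2) F(c=4)]
  10. access V: MISS. Cache: [G(c=1) S(c=1) O(c=1) V(c=1) K(c=2) F(c=4)]
  11. access O: HIT, count now 2. Cache: [G(c=1) S(c=1) V(c=1) K(c=2) O(c=2) F(c=4)]
  12. access I: MISS. Cache: [G(c=1) S(c=1) V(c=1) I(c=1) K(c=2) O(c=2) F(c=4)]
  13. access F: HIT, count now 5. Cache: [G(c=1) S(c=1) V(c=1) I(c=1) K(c=2) O(c=2) F(c=5)]
  14. access F: HIT, count now 6. Cache: [G(c=1) S(c=1) V(c=1) I(c=1) K(c=2) O(c=2) F(c=6)]
  15. access B: MISS. Cache: [G(c=1) S(c=1) V(c=1) I(c=1) B(c=1) K(c=2) O(c=2) F(c=6)]
  16. access O: HIT, count now 3. Cache: [G(c=1) S(c=1) V(c=1) I(c=1) B(c=1) K(c=2) O(c=3) F(c=6)]
  17. access A: MISS, evict G(c=1). Cache: [S(c=1) V(c=1) I(c=1) B(c=1) A(c=1) K(c=2) O(c=3) F(c=6)]
  18. access I: HIT, count now 2. Cache: [S(c=1) V(c=1) B(c=1) A(c=1) K(c=2) I(c=2) O(c=3) F(c=6)]
  19. access B: HIT, count now 2. Cache: [S(c=1) V(c=1) A(c=1) K(c=2) I(c=2) B(c=2) O(c=3) F(c=6)]
  20. access I: HIT, count now 3. Cache: [S(c=1) V(c=1) A(c=1) K(c=2) B(c=2) O(c=3) I(c=3) F(c=6)]
  21. access B: HIT, count now 3. Cache: [S(c=1) V(c=1) A(c=1) K(c=2) O(c=3) I(c=3) B(c=3) F(c=6)]
  22. access B: HIT, count now 4. Cache: [S(c=1) V(c=1) A(c=1) K(c=2) O(c=3) I(c=3) B(c=4) F(c=6)]
  23. access I: HIT, count now 4. Cache: [S(c=1) V(c=1) A(c=1) K(c=2) O(c=3) B(c=4) I(c=4) F(c=6)]
  24. access W: MISS, evict S(c=1). Cache: [V(c=1) A(c=1) W(c=1) K(c=2) O(c=3) B(c=4) I(c=4) F(c=6)]
  25. access I: HIT, count now 5. Cache: [V(c=1) A(c=1) W(c=1) K(c=2) O(c=3) B(c=4) I(c=5) F(c=6)]
  26. access S: MISS, evict V(c=1). Cache: [A(c=1) W(c=1) S(c=1) K(c=2) O(c=3) B(c=4) I(c=5) F(c=6)]
  27. access G: MISS, evict A(c=1). Cache: [W(c=1) S(c=1) G(c=1) K(c=2) O(c=3) B(c=4) I(c=5) F(c=6)]
  28. access I: HIT, count now 6. Cache: [W(c=1) S(c=1) G(c=1) K(c=2) O(c=3) B(c=4) F(c=6) I(c=6)]
  29. access I: HIT, count now 7. Cache: [W(c=1) S(c=1) G(c=1) K(c=2) O(c=3) B(c=4) F(c=6) I(c=7)]
  30. access O: HIT, count now 4. Cache: [W(c=1) S(c=1) G(c=1) K(c=2) B(c=4) O(c=4) F(c=6) I(c=7)]
  31. access O: HIT, count now 5. Cache: [W(c=1) S(c=1) G(c=1) K(c=2) B(c=4) O(c=5) F(c=6) I(c=7)]
  32. access F: HIT, count now 7. Cache: [W(c=1) S(c=1) G(c=1) K(c=2) B(c=4) O(c=5) I(c=7) F(c=7)]
Total: 20 hits, 12 misses, 4 evictions

Answer: W S G K B O I F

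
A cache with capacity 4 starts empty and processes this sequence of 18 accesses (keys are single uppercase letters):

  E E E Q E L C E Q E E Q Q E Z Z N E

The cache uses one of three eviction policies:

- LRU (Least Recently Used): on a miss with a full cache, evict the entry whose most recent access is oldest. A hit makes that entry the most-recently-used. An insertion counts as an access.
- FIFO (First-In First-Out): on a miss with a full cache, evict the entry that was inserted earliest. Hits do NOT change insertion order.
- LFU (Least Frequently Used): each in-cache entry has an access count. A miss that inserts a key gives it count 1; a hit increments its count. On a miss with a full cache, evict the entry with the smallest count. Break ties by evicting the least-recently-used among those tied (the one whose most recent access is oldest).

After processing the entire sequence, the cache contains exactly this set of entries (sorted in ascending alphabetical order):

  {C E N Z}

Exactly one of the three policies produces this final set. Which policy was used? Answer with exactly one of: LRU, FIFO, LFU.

Answer: FIFO

Derivation:
Simulating under each policy and comparing final sets:
  LRU: final set = {E N Q Z} -> differs
  FIFO: final set = {C E N Z} -> MATCHES target
  LFU: final set = {E N Q Z} -> differs
Only FIFO produces the target set.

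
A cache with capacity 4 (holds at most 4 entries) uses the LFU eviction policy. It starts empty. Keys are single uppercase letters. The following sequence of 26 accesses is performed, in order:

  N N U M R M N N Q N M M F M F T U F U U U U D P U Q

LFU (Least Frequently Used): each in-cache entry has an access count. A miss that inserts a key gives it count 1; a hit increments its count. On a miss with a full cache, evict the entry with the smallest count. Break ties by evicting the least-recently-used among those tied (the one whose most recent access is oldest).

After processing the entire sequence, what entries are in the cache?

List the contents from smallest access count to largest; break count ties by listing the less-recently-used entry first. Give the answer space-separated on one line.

LFU simulation (capacity=4):
  1. access N: MISS. Cache: [N(c=1)]
  2. access N: HIT, count now 2. Cache: [N(c=2)]
  3. access U: MISS. Cache: [U(c=1) N(c=2)]
  4. access M: MISS. Cache: [U(c=1) M(c=1) N(c=2)]
  5. access R: MISS. Cache: [U(c=1) M(c=1) R(c=1) N(c=2)]
  6. access M: HIT, count now 2. Cache: [U(c=1) R(c=1) N(c=2) M(c=2)]
  7. access N: HIT, count now 3. Cache: [U(c=1) R(c=1) M(c=2) N(c=3)]
  8. access N: HIT, count now 4. Cache: [U(c=1) R(c=1) M(c=2) N(c=4)]
  9. access Q: MISS, evict U(c=1). Cache: [R(c=1) Q(c=1) M(c=2) N(c=4)]
  10. access N: HIT, count now 5. Cache: [R(c=1) Q(c=1) M(c=2) N(c=5)]
  11. access M: HIT, count now 3. Cache: [R(c=1) Q(c=1) M(c=3) N(c=5)]
  12. access M: HIT, count now 4. Cache: [R(c=1) Q(c=1) M(c=4) N(c=5)]
  13. access F: MISS, evict R(c=1). Cache: [Q(c=1) F(c=1) M(c=4) N(c=5)]
  14. access M: HIT, count now 5. Cache: [Q(c=1) F(c=1) N(c=5) M(c=5)]
  15. access F: HIT, count now 2. Cache: [Q(c=1) F(c=2) N(c=5) M(c=5)]
  16. access T: MISS, evict Q(c=1). Cache: [T(c=1) F(c=2) N(c=5) M(c=5)]
  17. access U: MISS, evict T(c=1). Cache: [U(c=1) F(c=2) N(c=5) M(c=5)]
  18. access F: HIT, count now 3. Cache: [U(c=1) F(c=3) N(c=5) M(c=5)]
  19. access U: HIT, count now 2. Cache: [U(c=2) F(c=3) N(c=5) M(c=5)]
  20. access U: HIT, count now 3. Cache: [F(c=3) U(c=3) N(c=5) M(c=5)]
  21. access U: HIT, count now 4. Cache: [F(c=3) U(c=4) N(c=5) M(c=5)]
  22. access U: HIT, count now 5. Cache: [F(c=3) N(c=5) M(c=5) U(c=5)]
  23. access D: MISS, evict F(c=3). Cache: [D(c=1) N(c=5) M(c=5) U(c=5)]
  24. access P: MISS, evict D(c=1). Cache: [P(c=1) N(c=5) M(c=5) U(c=5)]
  25. access U: HIT, count now 6. Cache: [P(c=1) N(c=5) M(c=5) U(c=6)]
  26. access Q: MISS, evict P(c=1). Cache: [Q(c=1) N(c=5) M(c=5) U(c=6)]
Total: 15 hits, 11 misses, 7 evictions

Answer: Q N M U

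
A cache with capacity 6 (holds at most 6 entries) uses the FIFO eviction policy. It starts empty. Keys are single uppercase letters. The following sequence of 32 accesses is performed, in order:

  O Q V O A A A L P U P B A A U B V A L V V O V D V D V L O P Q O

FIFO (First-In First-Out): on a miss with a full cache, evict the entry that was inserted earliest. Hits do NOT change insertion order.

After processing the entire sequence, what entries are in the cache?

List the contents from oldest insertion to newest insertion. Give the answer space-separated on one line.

Answer: O V D L P Q

Derivation:
FIFO simulation (capacity=6):
  1. access O: MISS. Cache (old->new): [O]
  2. access Q: MISS. Cache (old->new): [O Q]
  3. access V: MISS. Cache (old->new): [O Q V]
  4. access O: HIT. Cache (old->new): [O Q V]
  5. access A: MISS. Cache (old->new): [O Q V A]
  6. access A: HIT. Cache (old->new): [O Q V A]
  7. access A: HIT. Cache (old->new): [O Q V A]
  8. access L: MISS. Cache (old->new): [O Q V A L]
  9. access P: MISS. Cache (old->new): [O Q V A L P]
  10. access U: MISS, evict O. Cache (old->new): [Q V A L P U]
  11. access P: HIT. Cache (old->new): [Q V A L P U]
  12. access B: MISS, evict Q. Cache (old->new): [V A L P U B]
  13. access A: HIT. Cache (old->new): [V A L P U B]
  14. access A: HIT. Cache (old->new): [V A L P U B]
  15. access U: HIT. Cache (old->new): [V A L P U B]
  16. access B: HIT. Cache (old->new): [V A L P U B]
  17. access V: HIT. Cache (old->new): [V A L P U B]
  18. access A: HIT. Cache (old->new): [V A L P U B]
  19. access L: HIT. Cache (old->new): [V A L P U B]
  20. access V: HIT. Cache (old->new): [V A L P U B]
  21. access V: HIT. Cache (old->new): [V A L P U B]
  22. access O: MISS, evict V. Cache (old->new): [A L P U B O]
  23. access V: MISS, evict A. Cache (old->new): [L P U B O V]
  24. access D: MISS, evict L. Cache (old->new): [P U B O V D]
  25. access V: HIT. Cache (old->new): [P U B O V D]
  26. access D: HIT. Cache (old->new): [P U B O V D]
  27. access V: HIT. Cache (old->new): [P U B O V D]
  28. access L: MISS, evict P. Cache (old->new): [U B O V D L]
  29. access O: HIT. Cache (old->new): [U B O V D L]
  30. access P: MISS, evict U. Cache (old->new): [B O V D L P]
  31. access Q: MISS, evict B. Cache (old->new): [O V D L P Q]
  32. access O: HIT. Cache (old->new): [O V D L P Q]
Total: 18 hits, 14 misses, 8 evictions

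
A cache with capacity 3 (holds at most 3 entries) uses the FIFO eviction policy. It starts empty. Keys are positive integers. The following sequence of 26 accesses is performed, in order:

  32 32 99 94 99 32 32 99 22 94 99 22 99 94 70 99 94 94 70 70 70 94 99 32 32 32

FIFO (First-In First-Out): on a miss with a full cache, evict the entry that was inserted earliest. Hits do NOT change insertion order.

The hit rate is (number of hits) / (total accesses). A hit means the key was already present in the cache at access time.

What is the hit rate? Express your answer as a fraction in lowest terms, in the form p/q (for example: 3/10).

Answer: 9/13

Derivation:
FIFO simulation (capacity=3):
  1. access 32: MISS. Cache (old->new): [32]
  2. access 32: HIT. Cache (old->new): [32]
  3. access 99: MISS. Cache (old->new): [32 99]
  4. access 94: MISS. Cache (old->new): [32 99 94]
  5. access 99: HIT. Cache (old->new): [32 99 94]
  6. access 32: HIT. Cache (old->new): [32 99 94]
  7. access 32: HIT. Cache (old->new): [32 99 94]
  8. access 99: HIT. Cache (old->new): [32 99 94]
  9. access 22: MISS, evict 32. Cache (old->new): [99 94 22]
  10. access 94: HIT. Cache (old->new): [99 94 22]
  11. access 99: HIT. Cache (old->new): [99 94 22]
  12. access 22: HIT. Cache (old->new): [99 94 22]
  13. access 99: HIT. Cache (old->new): [99 94 22]
  14. access 94: HIT. Cache (old->new): [99 94 22]
  15. access 70: MISS, evict 99. Cache (old->new): [94 22 70]
  16. access 99: MISS, evict 94. Cache (old->new): [22 70 99]
  17. access 94: MISS, evict 22. Cache (old->new): [70 99 94]
  18. access 94: HIT. Cache (old->new): [70 99 94]
  19. access 70: HIT. Cache (old->new): [70 99 94]
  20. access 70: HIT. Cache (old->new): [70 99 94]
  21. access 70: HIT. Cache (old->new): [70 99 94]
  22. access 94: HIT. Cache (old->new): [70 99 94]
  23. access 99: HIT. Cache (old->new): [70 99 94]
  24. access 32: MISS, evict 70. Cache (old->new): [99 94 32]
  25. access 32: HIT. Cache (old->new): [99 94 32]
  26. access 32: HIT. Cache (old->new): [99 94 32]
Total: 18 hits, 8 misses, 5 evictions

Hit rate = 18/26 = 9/13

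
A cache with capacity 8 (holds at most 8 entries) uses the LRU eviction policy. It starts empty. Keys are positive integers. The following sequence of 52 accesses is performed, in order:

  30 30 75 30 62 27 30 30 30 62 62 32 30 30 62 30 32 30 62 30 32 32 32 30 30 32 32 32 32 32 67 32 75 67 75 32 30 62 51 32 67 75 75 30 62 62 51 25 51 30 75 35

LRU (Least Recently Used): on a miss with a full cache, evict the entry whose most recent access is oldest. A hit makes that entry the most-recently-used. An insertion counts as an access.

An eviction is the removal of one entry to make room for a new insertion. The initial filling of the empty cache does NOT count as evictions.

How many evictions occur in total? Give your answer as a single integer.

Answer: 1

Derivation:
LRU simulation (capacity=8):
  1. access 30: MISS. Cache (LRU->MRU): [30]
  2. access 30: HIT. Cache (LRU->MRU): [30]
  3. access 75: MISS. Cache (LRU->MRU): [30 75]
  4. access 30: HIT. Cache (LRU->MRU): [75 30]
  5. access 62: MISS. Cache (LRU->MRU): [75 30 62]
  6. access 27: MISS. Cache (LRU->MRU): [75 30 62 27]
  7. access 30: HIT. Cache (LRU->MRU): [75 62 27 30]
  8. access 30: HIT. Cache (LRU->MRU): [75 62 27 30]
  9. access 30: HIT. Cache (LRU->MRU): [75 62 27 30]
  10. access 62: HIT. Cache (LRU->MRU): [75 27 30 62]
  11. access 62: HIT. Cache (LRU->MRU): [75 27 30 62]
  12. access 32: MISS. Cache (LRU->MRU): [75 27 30 62 32]
  13. access 30: HIT. Cache (LRU->MRU): [75 27 62 32 30]
  14. access 30: HIT. Cache (LRU->MRU): [75 27 62 32 30]
  15. access 62: HIT. Cache (LRU->MRU): [75 27 32 30 62]
  16. access 30: HIT. Cache (LRU->MRU): [75 27 32 62 30]
  17. access 32: HIT. Cache (LRU->MRU): [75 27 62 30 32]
  18. access 30: HIT. Cache (LRU->MRU): [75 27 62 32 30]
  19. access 62: HIT. Cache (LRU->MRU): [75 27 32 30 62]
  20. access 30: HIT. Cache (LRU->MRU): [75 27 32 62 30]
  21. access 32: HIT. Cache (LRU->MRU): [75 27 62 30 32]
  22. access 32: HIT. Cache (LRU->MRU): [75 27 62 30 32]
  23. access 32: HIT. Cache (LRU->MRU): [75 27 62 30 32]
  24. access 30: HIT. Cache (LRU->MRU): [75 27 62 32 30]
  25. access 30: HIT. Cache (LRU->MRU): [75 27 62 32 30]
  26. access 32: HIT. Cache (LRU->MRU): [75 27 62 30 32]
  27. access 32: HIT. Cache (LRU->MRU): [75 27 62 30 32]
  28. access 32: HIT. Cache (LRU->MRU): [75 27 62 30 32]
  29. access 32: HIT. Cache (LRU->MRU): [75 27 62 30 32]
  30. access 32: HIT. Cache (LRU->MRU): [75 27 62 30 32]
  31. access 67: MISS. Cache (LRU->MRU): [75 27 62 30 32 67]
  32. access 32: HIT. Cache (LRU->MRU): [75 27 62 30 67 32]
  33. access 75: HIT. Cache (LRU->MRU): [27 62 30 67 32 75]
  34. access 67: HIT. Cache (LRU->MRU): [27 62 30 32 75 67]
  35. access 75: HIT. Cache (LRU->MRU): [27 62 30 32 67 75]
  36. access 32: HIT. Cache (LRU->MRU): [27 62 30 67 75 32]
  37. access 30: HIT. Cache (LRU->MRU): [27 62 67 75 32 30]
  38. access 62: HIT. Cache (LRU->MRU): [27 67 75 32 30 62]
  39. access 51: MISS. Cache (LRU->MRU): [27 67 75 32 30 62 51]
  40. access 32: HIT. Cache (LRU->MRU): [27 67 75 30 62 51 32]
  41. access 67: HIT. Cache (LRU->MRU): [27 75 30 62 51 32 67]
  42. access 75: HIT. Cache (LRU->MRU): [27 30 62 51 32 67 75]
  43. access 75: HIT. Cache (LRU->MRU): [27 30 62 51 32 67 75]
  44. access 30: HIT. Cache (LRU->MRU): [27 62 51 32 67 75 30]
  45. access 62: HIT. Cache (LRU->MRU): [27 51 32 67 75 30 62]
  46. access 62: HIT. Cache (LRU->MRU): [27 51 32 67 75 30 62]
  47. access 51: HIT. Cache (LRU->MRU): [27 32 67 75 30 62 51]
  48. access 25: MISS. Cache (LRU->MRU): [27 32 67 75 30 62 51 25]
  49. access 51: HIT. Cache (LRU->MRU): [27 32 67 75 30 62 25 51]
  50. access 30: HIT. Cache (LRU->MRU): [27 32 67 75 62 25 51 30]
  51. access 75: HIT. Cache (LRU->MRU): [27 32 67 62 25 51 30 75]
  52. access 35: MISS, evict 27. Cache (LRU->MRU): [32 67 62 25 51 30 75 35]
Total: 43 hits, 9 misses, 1 evictions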